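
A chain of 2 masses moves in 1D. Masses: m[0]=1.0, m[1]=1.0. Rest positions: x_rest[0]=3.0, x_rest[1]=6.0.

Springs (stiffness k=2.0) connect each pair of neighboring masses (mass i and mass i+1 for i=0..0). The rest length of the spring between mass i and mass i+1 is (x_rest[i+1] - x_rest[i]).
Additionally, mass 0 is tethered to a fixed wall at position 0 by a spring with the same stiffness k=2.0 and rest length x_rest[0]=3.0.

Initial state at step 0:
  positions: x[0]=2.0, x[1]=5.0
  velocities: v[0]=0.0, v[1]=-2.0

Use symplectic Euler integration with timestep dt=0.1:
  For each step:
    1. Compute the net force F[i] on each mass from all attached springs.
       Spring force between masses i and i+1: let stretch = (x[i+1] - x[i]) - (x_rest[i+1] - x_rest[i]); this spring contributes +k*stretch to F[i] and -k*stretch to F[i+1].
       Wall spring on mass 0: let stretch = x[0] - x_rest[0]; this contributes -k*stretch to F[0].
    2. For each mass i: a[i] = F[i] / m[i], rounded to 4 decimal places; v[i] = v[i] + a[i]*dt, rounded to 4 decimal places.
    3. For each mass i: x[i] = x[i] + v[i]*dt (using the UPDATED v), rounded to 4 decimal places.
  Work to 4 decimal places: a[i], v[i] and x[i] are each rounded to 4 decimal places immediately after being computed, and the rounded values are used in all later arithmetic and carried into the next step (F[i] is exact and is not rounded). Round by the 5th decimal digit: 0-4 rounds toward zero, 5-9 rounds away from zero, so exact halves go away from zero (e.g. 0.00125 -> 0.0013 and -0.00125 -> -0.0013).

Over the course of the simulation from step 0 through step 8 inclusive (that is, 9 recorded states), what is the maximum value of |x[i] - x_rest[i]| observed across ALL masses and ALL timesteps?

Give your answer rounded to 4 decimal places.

Step 0: x=[2.0000 5.0000] v=[0.0000 -2.0000]
Step 1: x=[2.0200 4.8000] v=[0.2000 -2.0000]
Step 2: x=[2.0552 4.6044] v=[0.3520 -1.9560]
Step 3: x=[2.1003 4.4178] v=[0.4508 -1.8658]
Step 4: x=[2.1497 4.2449] v=[0.4942 -1.7293]
Step 5: x=[2.1980 4.0901] v=[0.4833 -1.5483]
Step 6: x=[2.2402 3.9574] v=[0.4221 -1.3267]
Step 7: x=[2.2720 3.8504] v=[0.3175 -1.0701]
Step 8: x=[2.2899 3.7718] v=[0.1788 -0.7858]
Max displacement = 2.2282

Answer: 2.2282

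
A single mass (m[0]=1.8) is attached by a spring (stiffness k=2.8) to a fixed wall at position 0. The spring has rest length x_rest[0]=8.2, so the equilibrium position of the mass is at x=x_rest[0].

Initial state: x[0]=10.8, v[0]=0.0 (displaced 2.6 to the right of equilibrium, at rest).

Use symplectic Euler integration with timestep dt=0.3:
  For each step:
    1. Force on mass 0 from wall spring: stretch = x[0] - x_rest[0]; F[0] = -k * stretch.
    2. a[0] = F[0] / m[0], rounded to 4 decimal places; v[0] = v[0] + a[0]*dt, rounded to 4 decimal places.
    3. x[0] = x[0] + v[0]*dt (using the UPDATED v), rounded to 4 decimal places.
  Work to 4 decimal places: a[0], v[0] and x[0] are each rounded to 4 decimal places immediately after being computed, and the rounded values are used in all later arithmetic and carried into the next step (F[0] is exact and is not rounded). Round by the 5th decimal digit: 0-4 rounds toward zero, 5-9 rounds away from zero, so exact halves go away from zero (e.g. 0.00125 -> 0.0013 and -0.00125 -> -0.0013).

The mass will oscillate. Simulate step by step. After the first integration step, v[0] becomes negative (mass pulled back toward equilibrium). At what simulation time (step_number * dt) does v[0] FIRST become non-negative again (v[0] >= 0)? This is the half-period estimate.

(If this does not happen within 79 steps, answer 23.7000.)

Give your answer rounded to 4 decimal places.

Step 0: x=[10.8000] v=[0.0000]
Step 1: x=[10.4360] v=[-1.2133]
Step 2: x=[9.7590] v=[-2.2568]
Step 3: x=[8.8637] v=[-2.9843]
Step 4: x=[7.8755] v=[-3.2940]
Step 5: x=[6.9327] v=[-3.1426]
Step 6: x=[6.1673] v=[-2.5512]
Step 7: x=[5.6865] v=[-1.6026]
Step 8: x=[5.5576] v=[-0.4296]
Step 9: x=[5.7987] v=[0.8035]
First v>=0 after going negative at step 9, time=2.7000

Answer: 2.7000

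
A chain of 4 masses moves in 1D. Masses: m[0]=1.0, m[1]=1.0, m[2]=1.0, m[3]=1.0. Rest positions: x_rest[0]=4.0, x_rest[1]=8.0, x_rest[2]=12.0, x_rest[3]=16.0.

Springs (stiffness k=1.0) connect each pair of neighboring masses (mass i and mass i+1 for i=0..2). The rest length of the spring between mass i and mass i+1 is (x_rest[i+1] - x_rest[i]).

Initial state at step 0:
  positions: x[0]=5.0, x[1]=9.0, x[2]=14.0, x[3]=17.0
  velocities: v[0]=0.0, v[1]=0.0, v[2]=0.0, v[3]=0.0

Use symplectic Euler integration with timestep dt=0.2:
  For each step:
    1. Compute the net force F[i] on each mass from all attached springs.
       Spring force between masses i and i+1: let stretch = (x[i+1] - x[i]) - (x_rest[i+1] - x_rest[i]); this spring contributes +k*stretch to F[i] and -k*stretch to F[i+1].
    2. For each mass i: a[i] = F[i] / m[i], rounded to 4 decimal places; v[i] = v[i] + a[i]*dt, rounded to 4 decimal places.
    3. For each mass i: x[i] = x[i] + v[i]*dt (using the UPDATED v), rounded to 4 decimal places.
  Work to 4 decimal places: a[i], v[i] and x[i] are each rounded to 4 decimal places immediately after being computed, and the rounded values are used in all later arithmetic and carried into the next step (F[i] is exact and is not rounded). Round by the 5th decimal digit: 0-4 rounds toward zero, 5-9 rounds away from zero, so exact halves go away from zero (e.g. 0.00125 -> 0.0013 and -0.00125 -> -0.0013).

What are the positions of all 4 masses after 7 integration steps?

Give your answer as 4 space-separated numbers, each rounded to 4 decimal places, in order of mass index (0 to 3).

Step 0: x=[5.0000 9.0000 14.0000 17.0000] v=[0.0000 0.0000 0.0000 0.0000]
Step 1: x=[5.0000 9.0400 13.9200 17.0400] v=[0.0000 0.2000 -0.4000 0.2000]
Step 2: x=[5.0016 9.1136 13.7696 17.1152] v=[0.0080 0.3680 -0.7520 0.3760]
Step 3: x=[5.0077 9.2090 13.5668 17.2166] v=[0.0304 0.4768 -1.0141 0.5069]
Step 4: x=[5.0218 9.3106 13.3357 17.3320] v=[0.0707 0.5081 -1.1557 0.5769]
Step 5: x=[5.0475 9.4017 13.1034 17.4475] v=[0.1285 0.4554 -1.1615 0.5776]
Step 6: x=[5.0874 9.4667 12.8968 17.5493] v=[0.1993 0.3249 -1.0330 0.5088]
Step 7: x=[5.1424 9.4937 12.7391 17.6250] v=[0.2752 0.1351 -0.7885 0.3783]

Answer: 5.1424 9.4937 12.7391 17.6250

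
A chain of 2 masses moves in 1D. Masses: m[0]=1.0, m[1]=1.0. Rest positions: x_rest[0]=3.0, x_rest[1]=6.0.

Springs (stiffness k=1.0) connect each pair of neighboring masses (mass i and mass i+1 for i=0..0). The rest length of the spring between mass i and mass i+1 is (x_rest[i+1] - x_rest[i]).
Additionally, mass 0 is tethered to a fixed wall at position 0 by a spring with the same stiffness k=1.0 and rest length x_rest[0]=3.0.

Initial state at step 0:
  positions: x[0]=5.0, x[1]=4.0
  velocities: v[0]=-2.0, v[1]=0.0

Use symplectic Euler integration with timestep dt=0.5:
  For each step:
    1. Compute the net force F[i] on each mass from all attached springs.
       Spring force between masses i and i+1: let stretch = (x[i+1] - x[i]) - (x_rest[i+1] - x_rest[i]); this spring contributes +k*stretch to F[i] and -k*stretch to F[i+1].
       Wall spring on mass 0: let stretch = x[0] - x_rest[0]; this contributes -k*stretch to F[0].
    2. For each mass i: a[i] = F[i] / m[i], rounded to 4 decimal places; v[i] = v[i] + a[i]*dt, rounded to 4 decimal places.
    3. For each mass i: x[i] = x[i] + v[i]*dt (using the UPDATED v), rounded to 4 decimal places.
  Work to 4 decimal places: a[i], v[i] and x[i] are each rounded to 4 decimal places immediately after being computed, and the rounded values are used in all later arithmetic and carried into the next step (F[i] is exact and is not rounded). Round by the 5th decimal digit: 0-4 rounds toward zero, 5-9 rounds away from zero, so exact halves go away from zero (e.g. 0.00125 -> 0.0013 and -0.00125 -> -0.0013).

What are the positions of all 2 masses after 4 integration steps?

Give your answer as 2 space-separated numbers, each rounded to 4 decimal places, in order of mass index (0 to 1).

Answer: 0.1641 5.7032

Derivation:
Step 0: x=[5.0000 4.0000] v=[-2.0000 0.0000]
Step 1: x=[2.5000 5.0000] v=[-5.0000 2.0000]
Step 2: x=[0.0000 6.1250] v=[-5.0000 2.2500]
Step 3: x=[-0.9688 6.4688] v=[-1.9375 0.6875]
Step 4: x=[0.1641 5.7032] v=[2.2657 -1.5313]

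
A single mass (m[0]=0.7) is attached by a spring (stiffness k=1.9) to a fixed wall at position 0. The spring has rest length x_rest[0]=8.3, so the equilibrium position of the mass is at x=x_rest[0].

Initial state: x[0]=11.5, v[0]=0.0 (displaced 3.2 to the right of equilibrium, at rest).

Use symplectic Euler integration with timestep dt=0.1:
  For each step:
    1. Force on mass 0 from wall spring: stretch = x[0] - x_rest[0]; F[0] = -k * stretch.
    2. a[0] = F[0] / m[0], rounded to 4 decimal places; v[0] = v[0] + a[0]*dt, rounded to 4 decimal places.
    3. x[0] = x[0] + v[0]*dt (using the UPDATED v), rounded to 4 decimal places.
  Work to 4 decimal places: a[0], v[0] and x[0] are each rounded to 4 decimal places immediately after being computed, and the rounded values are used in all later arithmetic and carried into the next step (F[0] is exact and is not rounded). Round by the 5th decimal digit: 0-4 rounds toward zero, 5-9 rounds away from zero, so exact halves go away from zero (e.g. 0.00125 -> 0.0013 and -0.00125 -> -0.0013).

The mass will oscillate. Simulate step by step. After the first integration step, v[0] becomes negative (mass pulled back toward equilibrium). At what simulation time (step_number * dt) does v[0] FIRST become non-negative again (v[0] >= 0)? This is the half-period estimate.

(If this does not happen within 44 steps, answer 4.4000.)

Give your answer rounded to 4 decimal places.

Answer: 2.0000

Derivation:
Step 0: x=[11.5000] v=[0.0000]
Step 1: x=[11.4131] v=[-0.8686]
Step 2: x=[11.2417] v=[-1.7136]
Step 3: x=[10.9905] v=[-2.5121]
Step 4: x=[10.6663] v=[-3.2424]
Step 5: x=[10.2778] v=[-3.8847]
Step 6: x=[9.8357] v=[-4.4215]
Step 7: x=[9.3519] v=[-4.8383]
Step 8: x=[8.8395] v=[-5.1238]
Step 9: x=[8.3125] v=[-5.2702]
Step 10: x=[7.7851] v=[-5.2736]
Step 11: x=[7.2717] v=[-5.1338]
Step 12: x=[6.7862] v=[-4.8547]
Step 13: x=[6.3418] v=[-4.4438]
Step 14: x=[5.9506] v=[-3.9123]
Step 15: x=[5.6231] v=[-3.2746]
Step 16: x=[5.3683] v=[-2.5480]
Step 17: x=[5.1931] v=[-1.7523]
Step 18: x=[5.1022] v=[-0.9090]
Step 19: x=[5.0981] v=[-0.0410]
Step 20: x=[5.1809] v=[0.8281]
First v>=0 after going negative at step 20, time=2.0000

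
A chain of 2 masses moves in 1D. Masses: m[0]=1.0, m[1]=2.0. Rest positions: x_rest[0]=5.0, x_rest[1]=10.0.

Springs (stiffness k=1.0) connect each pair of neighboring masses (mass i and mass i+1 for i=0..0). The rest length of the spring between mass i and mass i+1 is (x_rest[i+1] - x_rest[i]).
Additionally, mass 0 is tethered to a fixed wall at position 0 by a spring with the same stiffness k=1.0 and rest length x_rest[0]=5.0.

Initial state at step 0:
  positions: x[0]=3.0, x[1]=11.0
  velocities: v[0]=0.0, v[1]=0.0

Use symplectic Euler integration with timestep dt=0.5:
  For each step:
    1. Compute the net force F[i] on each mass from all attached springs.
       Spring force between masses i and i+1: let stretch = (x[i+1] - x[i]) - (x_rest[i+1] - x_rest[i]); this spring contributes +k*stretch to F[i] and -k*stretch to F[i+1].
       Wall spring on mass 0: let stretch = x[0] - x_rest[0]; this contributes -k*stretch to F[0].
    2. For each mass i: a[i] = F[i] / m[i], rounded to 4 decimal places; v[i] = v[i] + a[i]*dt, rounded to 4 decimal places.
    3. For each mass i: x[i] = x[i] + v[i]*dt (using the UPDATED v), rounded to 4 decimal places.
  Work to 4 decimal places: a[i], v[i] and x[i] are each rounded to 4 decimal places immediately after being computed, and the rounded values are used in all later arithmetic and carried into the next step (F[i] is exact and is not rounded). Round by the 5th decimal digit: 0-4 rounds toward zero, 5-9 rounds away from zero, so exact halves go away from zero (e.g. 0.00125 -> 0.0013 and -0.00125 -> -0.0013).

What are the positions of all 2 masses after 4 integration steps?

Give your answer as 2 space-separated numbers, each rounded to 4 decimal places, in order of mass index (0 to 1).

Answer: 7.3560 9.5559

Derivation:
Step 0: x=[3.0000 11.0000] v=[0.0000 0.0000]
Step 1: x=[4.2500 10.6250] v=[2.5000 -0.7500]
Step 2: x=[6.0313 10.0781] v=[3.5625 -1.0938]
Step 3: x=[7.3165 9.6504] v=[2.5703 -0.8555]
Step 4: x=[7.3560 9.5559] v=[0.0790 -0.1890]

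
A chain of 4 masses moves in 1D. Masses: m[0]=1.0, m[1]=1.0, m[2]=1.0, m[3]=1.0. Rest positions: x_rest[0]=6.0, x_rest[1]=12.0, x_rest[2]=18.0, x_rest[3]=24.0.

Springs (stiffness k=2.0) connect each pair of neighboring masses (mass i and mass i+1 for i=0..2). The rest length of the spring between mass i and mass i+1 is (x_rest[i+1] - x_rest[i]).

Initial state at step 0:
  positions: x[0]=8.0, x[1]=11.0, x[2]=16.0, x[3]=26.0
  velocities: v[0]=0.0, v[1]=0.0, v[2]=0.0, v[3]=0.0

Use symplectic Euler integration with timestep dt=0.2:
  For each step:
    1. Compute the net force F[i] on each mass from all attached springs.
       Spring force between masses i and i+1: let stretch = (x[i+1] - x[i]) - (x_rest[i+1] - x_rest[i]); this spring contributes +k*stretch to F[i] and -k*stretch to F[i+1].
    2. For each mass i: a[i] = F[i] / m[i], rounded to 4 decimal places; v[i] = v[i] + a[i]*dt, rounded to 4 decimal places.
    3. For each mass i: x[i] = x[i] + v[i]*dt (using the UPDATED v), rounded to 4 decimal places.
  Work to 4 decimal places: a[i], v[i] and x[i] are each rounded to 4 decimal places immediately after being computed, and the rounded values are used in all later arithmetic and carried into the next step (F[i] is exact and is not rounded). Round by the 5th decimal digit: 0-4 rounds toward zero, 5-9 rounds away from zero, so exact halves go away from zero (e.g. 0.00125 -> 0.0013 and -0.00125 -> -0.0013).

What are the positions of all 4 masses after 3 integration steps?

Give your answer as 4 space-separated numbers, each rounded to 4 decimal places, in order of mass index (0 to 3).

Answer: 6.7164 11.8945 18.0319 24.3572

Derivation:
Step 0: x=[8.0000 11.0000 16.0000 26.0000] v=[0.0000 0.0000 0.0000 0.0000]
Step 1: x=[7.7600 11.1600 16.4000 25.6800] v=[-1.2000 0.8000 2.0000 -1.6000]
Step 2: x=[7.3120 11.4672 17.1232 25.0976] v=[-2.2400 1.5360 3.6160 -2.9120]
Step 3: x=[6.7164 11.8945 18.0319 24.3572] v=[-2.9779 2.1363 4.5434 -3.7018]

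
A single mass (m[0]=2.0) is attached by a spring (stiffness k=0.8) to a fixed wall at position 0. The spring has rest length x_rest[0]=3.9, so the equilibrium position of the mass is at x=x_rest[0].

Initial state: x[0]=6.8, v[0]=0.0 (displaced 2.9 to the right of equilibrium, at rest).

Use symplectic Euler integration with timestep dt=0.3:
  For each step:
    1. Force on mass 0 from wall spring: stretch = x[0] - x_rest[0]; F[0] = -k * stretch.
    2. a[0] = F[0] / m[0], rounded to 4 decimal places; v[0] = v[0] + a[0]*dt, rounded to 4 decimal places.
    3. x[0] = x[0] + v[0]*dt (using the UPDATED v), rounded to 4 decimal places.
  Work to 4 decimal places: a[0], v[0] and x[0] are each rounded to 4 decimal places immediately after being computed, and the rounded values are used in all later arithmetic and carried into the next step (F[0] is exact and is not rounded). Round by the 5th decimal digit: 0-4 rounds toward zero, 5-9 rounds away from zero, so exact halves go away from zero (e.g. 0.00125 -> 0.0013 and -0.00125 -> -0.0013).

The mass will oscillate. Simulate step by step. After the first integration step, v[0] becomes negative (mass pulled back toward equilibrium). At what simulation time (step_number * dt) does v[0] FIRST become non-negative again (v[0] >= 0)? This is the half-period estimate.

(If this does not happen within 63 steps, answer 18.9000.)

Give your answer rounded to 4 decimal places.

Answer: 5.1000

Derivation:
Step 0: x=[6.8000] v=[0.0000]
Step 1: x=[6.6956] v=[-0.3480]
Step 2: x=[6.4906] v=[-0.6835]
Step 3: x=[6.1923] v=[-0.9944]
Step 4: x=[5.8115] v=[-1.2695]
Step 5: x=[5.3618] v=[-1.4989]
Step 6: x=[4.8595] v=[-1.6743]
Step 7: x=[4.3227] v=[-1.7894]
Step 8: x=[3.7707] v=[-1.8401]
Step 9: x=[3.2233] v=[-1.8246]
Step 10: x=[2.7003] v=[-1.7434]
Step 11: x=[2.2205] v=[-1.5994]
Step 12: x=[1.8011] v=[-1.3979]
Step 13: x=[1.4573] v=[-1.1460]
Step 14: x=[1.2014] v=[-0.8529]
Step 15: x=[1.0427] v=[-0.5291]
Step 16: x=[0.9868] v=[-0.1862]
Step 17: x=[1.0358] v=[0.1634]
First v>=0 after going negative at step 17, time=5.1000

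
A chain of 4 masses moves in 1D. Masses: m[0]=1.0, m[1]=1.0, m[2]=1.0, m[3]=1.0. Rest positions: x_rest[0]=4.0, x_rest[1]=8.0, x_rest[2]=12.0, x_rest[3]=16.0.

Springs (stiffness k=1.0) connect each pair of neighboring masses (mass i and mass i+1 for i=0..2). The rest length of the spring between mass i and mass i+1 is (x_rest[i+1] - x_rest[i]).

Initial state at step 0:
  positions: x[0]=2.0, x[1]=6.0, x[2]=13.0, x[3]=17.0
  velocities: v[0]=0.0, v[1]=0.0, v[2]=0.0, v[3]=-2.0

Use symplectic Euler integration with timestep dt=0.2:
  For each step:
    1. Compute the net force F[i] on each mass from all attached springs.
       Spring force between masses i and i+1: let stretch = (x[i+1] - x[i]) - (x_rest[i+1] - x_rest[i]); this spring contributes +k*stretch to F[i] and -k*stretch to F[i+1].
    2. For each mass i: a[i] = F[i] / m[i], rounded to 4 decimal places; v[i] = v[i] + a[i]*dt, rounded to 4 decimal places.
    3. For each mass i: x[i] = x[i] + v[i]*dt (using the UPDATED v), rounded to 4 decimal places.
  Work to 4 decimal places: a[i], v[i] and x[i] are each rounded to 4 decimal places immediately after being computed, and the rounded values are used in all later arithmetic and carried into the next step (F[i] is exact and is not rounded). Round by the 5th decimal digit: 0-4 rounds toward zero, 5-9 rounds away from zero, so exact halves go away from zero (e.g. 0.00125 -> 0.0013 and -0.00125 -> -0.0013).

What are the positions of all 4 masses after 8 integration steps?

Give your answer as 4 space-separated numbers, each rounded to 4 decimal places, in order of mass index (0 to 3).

Answer: 2.6953 7.9403 10.0063 14.1583

Derivation:
Step 0: x=[2.0000 6.0000 13.0000 17.0000] v=[0.0000 0.0000 0.0000 -2.0000]
Step 1: x=[2.0000 6.1200 12.8800 16.6000] v=[0.0000 0.6000 -0.6000 -2.0000]
Step 2: x=[2.0048 6.3456 12.6384 16.2112] v=[0.0240 1.1280 -1.2080 -1.9440]
Step 3: x=[2.0232 6.6493 12.2880 15.8395] v=[0.0922 1.5184 -1.7520 -1.8586]
Step 4: x=[2.0667 6.9935 11.8541 15.4857] v=[0.2174 1.7209 -2.1694 -1.7689]
Step 5: x=[2.1473 7.3350 11.3711 15.1467] v=[0.4028 1.7077 -2.4152 -1.6952]
Step 6: x=[2.2754 7.6305 10.8776 14.8166] v=[0.6403 1.4774 -2.4673 -1.6503]
Step 7: x=[2.4577 7.8417 10.4118 14.4890] v=[0.9113 1.0558 -2.3289 -1.6381]
Step 8: x=[2.6953 7.9403 10.0063 14.1583] v=[1.1881 0.4930 -2.0275 -1.6535]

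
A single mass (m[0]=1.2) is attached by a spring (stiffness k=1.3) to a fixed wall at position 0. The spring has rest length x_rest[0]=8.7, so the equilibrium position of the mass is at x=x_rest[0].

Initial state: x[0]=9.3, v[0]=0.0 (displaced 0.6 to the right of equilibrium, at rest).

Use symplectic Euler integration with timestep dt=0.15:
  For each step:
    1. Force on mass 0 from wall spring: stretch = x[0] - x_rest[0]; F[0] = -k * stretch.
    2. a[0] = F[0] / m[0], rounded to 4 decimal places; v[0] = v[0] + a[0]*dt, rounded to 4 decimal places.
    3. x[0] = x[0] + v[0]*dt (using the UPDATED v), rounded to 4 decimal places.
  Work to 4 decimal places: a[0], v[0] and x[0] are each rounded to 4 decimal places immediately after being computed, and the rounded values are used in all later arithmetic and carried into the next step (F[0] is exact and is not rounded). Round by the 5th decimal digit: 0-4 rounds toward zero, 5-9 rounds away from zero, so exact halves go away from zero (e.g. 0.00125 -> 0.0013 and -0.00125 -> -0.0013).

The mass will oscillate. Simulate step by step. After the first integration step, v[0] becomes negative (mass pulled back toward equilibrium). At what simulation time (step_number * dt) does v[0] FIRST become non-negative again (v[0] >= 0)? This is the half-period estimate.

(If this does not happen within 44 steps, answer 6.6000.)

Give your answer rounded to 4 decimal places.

Step 0: x=[9.3000] v=[0.0000]
Step 1: x=[9.2854] v=[-0.0975]
Step 2: x=[9.2565] v=[-0.1926]
Step 3: x=[9.2141] v=[-0.2830]
Step 4: x=[9.1591] v=[-0.3665]
Step 5: x=[9.0929] v=[-0.4411]
Step 6: x=[9.0172] v=[-0.5049]
Step 7: x=[8.9337] v=[-0.5564]
Step 8: x=[8.8445] v=[-0.5944]
Step 9: x=[8.7518] v=[-0.6179]
Step 10: x=[8.6579] v=[-0.6263]
Step 11: x=[8.5650] v=[-0.6195]
Step 12: x=[8.4754] v=[-0.5976]
Step 13: x=[8.3912] v=[-0.5611]
Step 14: x=[8.3146] v=[-0.5109]
Step 15: x=[8.2474] v=[-0.4483]
Step 16: x=[8.1912] v=[-0.3748]
Step 17: x=[8.1474] v=[-0.2921]
Step 18: x=[8.1171] v=[-0.2023]
Step 19: x=[8.1010] v=[-0.1076]
Step 20: x=[8.0995] v=[-0.0103]
Step 21: x=[8.1126] v=[0.0873]
First v>=0 after going negative at step 21, time=3.1500

Answer: 3.1500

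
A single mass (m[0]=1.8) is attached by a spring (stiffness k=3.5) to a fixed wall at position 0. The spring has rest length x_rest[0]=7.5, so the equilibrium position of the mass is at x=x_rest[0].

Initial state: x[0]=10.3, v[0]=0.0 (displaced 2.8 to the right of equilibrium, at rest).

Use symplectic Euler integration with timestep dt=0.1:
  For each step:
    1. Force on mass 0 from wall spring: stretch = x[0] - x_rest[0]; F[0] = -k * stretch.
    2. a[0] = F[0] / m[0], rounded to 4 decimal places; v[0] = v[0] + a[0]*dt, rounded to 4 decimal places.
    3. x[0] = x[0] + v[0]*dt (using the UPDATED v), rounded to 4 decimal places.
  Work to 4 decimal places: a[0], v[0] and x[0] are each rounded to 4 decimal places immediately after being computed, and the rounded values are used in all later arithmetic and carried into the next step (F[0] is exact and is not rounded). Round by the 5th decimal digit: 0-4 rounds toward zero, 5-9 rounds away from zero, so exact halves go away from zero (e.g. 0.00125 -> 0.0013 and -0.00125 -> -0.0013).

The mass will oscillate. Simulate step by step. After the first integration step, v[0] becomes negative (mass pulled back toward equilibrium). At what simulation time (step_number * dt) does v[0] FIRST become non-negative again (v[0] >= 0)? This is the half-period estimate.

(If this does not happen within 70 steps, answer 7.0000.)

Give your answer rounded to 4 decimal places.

Answer: 2.3000

Derivation:
Step 0: x=[10.3000] v=[0.0000]
Step 1: x=[10.2456] v=[-0.5444]
Step 2: x=[10.1378] v=[-1.0783]
Step 3: x=[9.9787] v=[-1.5912]
Step 4: x=[9.7714] v=[-2.0732]
Step 5: x=[9.5199] v=[-2.5149]
Step 6: x=[9.2291] v=[-2.9077]
Step 7: x=[8.9047] v=[-3.2439]
Step 8: x=[8.5530] v=[-3.5170]
Step 9: x=[8.1808] v=[-3.7218]
Step 10: x=[7.7954] v=[-3.8542]
Step 11: x=[7.4042] v=[-3.9116]
Step 12: x=[7.0149] v=[-3.8930]
Step 13: x=[6.6350] v=[-3.7987]
Step 14: x=[6.2720] v=[-3.6305]
Step 15: x=[5.9328] v=[-3.3917]
Step 16: x=[5.6241] v=[-3.0870]
Step 17: x=[5.3519] v=[-2.7222]
Step 18: x=[5.1215] v=[-2.3045]
Step 19: x=[4.9373] v=[-1.8420]
Step 20: x=[4.8029] v=[-1.3437]
Step 21: x=[4.7210] v=[-0.8193]
Step 22: x=[4.6931] v=[-0.2789]
Step 23: x=[4.7198] v=[0.2669]
First v>=0 after going negative at step 23, time=2.3000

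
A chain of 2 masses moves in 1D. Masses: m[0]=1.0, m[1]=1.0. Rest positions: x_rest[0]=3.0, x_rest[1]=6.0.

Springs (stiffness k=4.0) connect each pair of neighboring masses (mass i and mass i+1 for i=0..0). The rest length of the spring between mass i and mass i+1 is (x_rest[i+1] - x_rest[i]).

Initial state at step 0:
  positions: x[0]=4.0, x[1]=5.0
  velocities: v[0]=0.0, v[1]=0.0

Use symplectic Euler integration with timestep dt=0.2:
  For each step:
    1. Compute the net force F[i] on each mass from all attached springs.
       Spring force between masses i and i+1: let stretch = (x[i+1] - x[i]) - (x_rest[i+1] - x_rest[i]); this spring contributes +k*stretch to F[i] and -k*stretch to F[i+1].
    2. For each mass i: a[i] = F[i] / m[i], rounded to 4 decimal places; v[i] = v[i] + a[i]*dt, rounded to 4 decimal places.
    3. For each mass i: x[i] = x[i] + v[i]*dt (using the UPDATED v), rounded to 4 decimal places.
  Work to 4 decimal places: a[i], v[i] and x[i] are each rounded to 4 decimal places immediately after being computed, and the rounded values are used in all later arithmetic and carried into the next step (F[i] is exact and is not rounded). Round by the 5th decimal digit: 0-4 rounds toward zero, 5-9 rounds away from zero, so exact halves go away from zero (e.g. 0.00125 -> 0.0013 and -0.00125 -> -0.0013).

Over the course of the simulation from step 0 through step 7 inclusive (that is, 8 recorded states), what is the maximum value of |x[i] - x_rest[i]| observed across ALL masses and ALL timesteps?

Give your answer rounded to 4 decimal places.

Step 0: x=[4.0000 5.0000] v=[0.0000 0.0000]
Step 1: x=[3.6800 5.3200] v=[-1.6000 1.6000]
Step 2: x=[3.1424 5.8576] v=[-2.6880 2.6880]
Step 3: x=[2.5592 6.4408] v=[-2.9158 2.9158]
Step 4: x=[2.1171 6.8829] v=[-2.2105 2.2105]
Step 5: x=[1.9575 7.0425] v=[-0.7979 0.7979]
Step 6: x=[2.1315 6.8685] v=[0.8701 -0.8701]
Step 7: x=[2.5834 6.4166] v=[2.2597 -2.2597]
Max displacement = 1.0425

Answer: 1.0425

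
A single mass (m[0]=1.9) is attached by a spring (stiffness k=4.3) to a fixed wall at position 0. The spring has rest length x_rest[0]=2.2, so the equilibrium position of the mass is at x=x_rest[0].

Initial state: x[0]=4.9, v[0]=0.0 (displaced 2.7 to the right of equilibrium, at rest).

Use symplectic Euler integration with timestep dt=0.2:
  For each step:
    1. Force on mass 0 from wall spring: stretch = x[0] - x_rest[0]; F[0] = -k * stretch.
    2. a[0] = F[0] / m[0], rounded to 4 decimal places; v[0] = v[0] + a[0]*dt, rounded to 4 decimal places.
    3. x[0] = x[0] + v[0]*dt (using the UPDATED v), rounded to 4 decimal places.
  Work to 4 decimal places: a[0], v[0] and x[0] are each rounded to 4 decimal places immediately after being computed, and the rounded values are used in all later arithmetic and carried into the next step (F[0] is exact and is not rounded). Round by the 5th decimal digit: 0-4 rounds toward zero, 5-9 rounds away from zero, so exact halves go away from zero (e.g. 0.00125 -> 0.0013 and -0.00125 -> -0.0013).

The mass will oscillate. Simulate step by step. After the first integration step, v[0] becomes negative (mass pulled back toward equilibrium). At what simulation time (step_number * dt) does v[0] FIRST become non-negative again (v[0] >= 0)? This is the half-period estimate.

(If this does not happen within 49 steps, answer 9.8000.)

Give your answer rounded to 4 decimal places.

Step 0: x=[4.9000] v=[0.0000]
Step 1: x=[4.6556] v=[-1.2221]
Step 2: x=[4.1889] v=[-2.3336]
Step 3: x=[3.5421] v=[-3.2338]
Step 4: x=[2.7738] v=[-3.8413]
Step 5: x=[1.9536] v=[-4.1010]
Step 6: x=[1.1557] v=[-3.9895]
Step 7: x=[0.4523] v=[-3.5168]
Step 8: x=[-0.0928] v=[-2.7257]
Step 9: x=[-0.4304] v=[-1.6879]
Step 10: x=[-0.5299] v=[-0.4973]
Step 11: x=[-0.3822] v=[0.7383]
First v>=0 after going negative at step 11, time=2.2000

Answer: 2.2000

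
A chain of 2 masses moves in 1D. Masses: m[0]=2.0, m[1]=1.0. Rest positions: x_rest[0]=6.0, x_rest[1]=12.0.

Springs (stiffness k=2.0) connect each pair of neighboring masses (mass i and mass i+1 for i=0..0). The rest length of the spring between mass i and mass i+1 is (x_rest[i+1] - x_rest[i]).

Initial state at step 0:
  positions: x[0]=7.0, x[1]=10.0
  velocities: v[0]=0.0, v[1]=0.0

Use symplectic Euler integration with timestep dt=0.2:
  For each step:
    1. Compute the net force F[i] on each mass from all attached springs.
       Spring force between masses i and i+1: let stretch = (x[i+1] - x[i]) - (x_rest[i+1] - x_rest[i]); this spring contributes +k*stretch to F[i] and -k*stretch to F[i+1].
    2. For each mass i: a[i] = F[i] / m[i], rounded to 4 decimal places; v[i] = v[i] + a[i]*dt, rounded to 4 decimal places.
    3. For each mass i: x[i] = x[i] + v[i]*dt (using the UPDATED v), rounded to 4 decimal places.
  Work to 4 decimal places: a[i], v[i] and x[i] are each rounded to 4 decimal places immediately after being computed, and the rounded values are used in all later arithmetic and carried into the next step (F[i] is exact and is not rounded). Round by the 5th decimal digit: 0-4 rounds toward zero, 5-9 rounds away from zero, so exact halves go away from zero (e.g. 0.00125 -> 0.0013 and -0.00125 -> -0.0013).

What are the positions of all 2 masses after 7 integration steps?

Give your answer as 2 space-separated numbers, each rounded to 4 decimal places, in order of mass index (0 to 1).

Step 0: x=[7.0000 10.0000] v=[0.0000 0.0000]
Step 1: x=[6.8800 10.2400] v=[-0.6000 1.2000]
Step 2: x=[6.6544 10.6912] v=[-1.1280 2.2560]
Step 3: x=[6.3503 11.2995] v=[-1.5206 3.0413]
Step 4: x=[6.0041 11.9918] v=[-1.7308 3.4616]
Step 5: x=[5.6574 12.6851] v=[-1.7333 3.4665]
Step 6: x=[5.3518 13.2962] v=[-1.5278 3.0554]
Step 7: x=[5.1240 13.7517] v=[-1.1389 2.2776]

Answer: 5.1240 13.7517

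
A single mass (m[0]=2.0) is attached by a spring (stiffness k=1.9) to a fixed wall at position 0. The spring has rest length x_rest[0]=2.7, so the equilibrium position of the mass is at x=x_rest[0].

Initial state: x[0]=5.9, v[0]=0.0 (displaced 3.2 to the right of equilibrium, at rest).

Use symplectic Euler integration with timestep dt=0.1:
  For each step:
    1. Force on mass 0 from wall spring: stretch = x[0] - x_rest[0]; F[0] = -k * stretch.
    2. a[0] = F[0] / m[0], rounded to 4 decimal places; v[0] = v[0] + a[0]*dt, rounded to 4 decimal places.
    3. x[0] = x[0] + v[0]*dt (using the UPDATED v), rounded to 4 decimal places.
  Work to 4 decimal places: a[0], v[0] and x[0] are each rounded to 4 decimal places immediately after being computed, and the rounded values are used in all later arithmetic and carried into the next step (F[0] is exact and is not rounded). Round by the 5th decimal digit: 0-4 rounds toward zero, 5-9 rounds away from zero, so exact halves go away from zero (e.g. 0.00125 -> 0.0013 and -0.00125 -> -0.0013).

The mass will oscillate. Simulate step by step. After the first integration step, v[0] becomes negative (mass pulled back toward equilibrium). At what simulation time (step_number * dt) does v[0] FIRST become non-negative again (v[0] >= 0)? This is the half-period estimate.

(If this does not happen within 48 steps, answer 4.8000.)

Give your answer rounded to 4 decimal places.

Step 0: x=[5.9000] v=[0.0000]
Step 1: x=[5.8696] v=[-0.3040]
Step 2: x=[5.8091] v=[-0.6051]
Step 3: x=[5.7191] v=[-0.9005]
Step 4: x=[5.6004] v=[-1.1873]
Step 5: x=[5.4541] v=[-1.4628]
Step 6: x=[5.2817] v=[-1.7244]
Step 7: x=[5.0847] v=[-1.9697]
Step 8: x=[4.8651] v=[-2.1963]
Step 9: x=[4.6249] v=[-2.4020]
Step 10: x=[4.3664] v=[-2.5849]
Step 11: x=[4.0921] v=[-2.7432]
Step 12: x=[3.8046] v=[-2.8755]
Step 13: x=[3.5066] v=[-2.9804]
Step 14: x=[3.2009] v=[-3.0570]
Step 15: x=[2.8904] v=[-3.1046]
Step 16: x=[2.5781] v=[-3.1227]
Step 17: x=[2.2670] v=[-3.1111]
Step 18: x=[1.9600] v=[-3.0700]
Step 19: x=[1.6600] v=[-2.9997]
Step 20: x=[1.3699] v=[-2.9009]
Step 21: x=[1.0925] v=[-2.7745]
Step 22: x=[0.8303] v=[-2.6218]
Step 23: x=[0.5859] v=[-2.4442]
Step 24: x=[0.3616] v=[-2.2434]
Step 25: x=[0.1595] v=[-2.0213]
Step 26: x=[-0.0185] v=[-1.7800]
Step 27: x=[-0.1707] v=[-1.5217]
Step 28: x=[-0.2956] v=[-1.2490]
Step 29: x=[-0.3920] v=[-0.9644]
Step 30: x=[-0.4591] v=[-0.6707]
Step 31: x=[-0.4962] v=[-0.3706]
Step 32: x=[-0.5029] v=[-0.0670]
Step 33: x=[-0.4792] v=[0.2373]
First v>=0 after going negative at step 33, time=3.3000

Answer: 3.3000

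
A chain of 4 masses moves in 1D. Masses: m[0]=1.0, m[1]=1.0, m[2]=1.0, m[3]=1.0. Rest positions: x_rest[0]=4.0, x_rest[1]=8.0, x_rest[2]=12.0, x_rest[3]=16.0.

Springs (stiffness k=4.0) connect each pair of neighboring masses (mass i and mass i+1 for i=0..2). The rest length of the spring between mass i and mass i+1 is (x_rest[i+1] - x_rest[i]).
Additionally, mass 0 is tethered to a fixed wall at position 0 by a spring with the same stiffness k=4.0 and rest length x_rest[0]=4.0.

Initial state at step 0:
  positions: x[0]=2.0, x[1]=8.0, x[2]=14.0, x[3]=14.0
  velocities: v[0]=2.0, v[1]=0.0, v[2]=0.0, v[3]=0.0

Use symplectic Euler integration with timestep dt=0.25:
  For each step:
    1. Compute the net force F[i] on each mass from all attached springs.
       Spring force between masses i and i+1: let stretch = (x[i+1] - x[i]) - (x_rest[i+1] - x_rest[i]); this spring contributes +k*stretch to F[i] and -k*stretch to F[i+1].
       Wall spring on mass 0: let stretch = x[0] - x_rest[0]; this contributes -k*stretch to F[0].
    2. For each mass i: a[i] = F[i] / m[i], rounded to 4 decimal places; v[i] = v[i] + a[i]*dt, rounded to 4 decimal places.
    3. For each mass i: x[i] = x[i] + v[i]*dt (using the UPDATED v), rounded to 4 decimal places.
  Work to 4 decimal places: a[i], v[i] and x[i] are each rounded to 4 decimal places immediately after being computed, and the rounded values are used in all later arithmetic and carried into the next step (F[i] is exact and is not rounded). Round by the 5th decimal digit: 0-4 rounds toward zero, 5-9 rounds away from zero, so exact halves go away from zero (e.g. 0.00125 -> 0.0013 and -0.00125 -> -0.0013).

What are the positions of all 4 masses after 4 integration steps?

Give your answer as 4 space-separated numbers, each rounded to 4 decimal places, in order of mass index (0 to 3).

Step 0: x=[2.0000 8.0000 14.0000 14.0000] v=[2.0000 0.0000 0.0000 0.0000]
Step 1: x=[3.5000 8.0000 12.5000 15.0000] v=[6.0000 0.0000 -6.0000 4.0000]
Step 2: x=[5.2500 8.0000 10.5000 16.3750] v=[7.0000 0.0000 -8.0000 5.5000]
Step 3: x=[6.3750 7.9375 9.3438 17.2813] v=[4.5000 -0.2500 -4.6250 3.6250]
Step 4: x=[6.2969 7.8360 9.8204 17.2032] v=[-0.3125 -0.4062 1.9062 -0.3125]

Answer: 6.2969 7.8360 9.8204 17.2032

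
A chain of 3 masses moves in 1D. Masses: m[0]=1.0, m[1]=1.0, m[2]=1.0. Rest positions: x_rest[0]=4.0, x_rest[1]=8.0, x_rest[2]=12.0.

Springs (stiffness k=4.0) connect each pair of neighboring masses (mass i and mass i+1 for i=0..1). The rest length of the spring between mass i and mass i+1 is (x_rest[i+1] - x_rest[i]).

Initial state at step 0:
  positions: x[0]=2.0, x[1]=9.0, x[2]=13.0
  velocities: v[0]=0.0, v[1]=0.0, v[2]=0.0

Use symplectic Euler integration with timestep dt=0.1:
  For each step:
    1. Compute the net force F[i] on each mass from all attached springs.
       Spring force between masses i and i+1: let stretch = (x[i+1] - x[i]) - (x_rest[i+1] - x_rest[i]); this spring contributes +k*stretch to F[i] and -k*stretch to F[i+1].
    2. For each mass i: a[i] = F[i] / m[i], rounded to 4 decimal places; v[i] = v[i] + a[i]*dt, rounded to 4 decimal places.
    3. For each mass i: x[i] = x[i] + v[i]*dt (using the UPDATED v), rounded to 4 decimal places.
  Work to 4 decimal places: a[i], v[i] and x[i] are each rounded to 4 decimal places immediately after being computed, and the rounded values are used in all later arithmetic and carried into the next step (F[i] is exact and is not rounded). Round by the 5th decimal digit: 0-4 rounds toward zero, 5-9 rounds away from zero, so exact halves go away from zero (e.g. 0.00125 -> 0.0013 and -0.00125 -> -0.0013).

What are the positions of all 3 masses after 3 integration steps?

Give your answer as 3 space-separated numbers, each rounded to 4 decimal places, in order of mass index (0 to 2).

Answer: 2.6730 8.3503 12.9768

Derivation:
Step 0: x=[2.0000 9.0000 13.0000] v=[0.0000 0.0000 0.0000]
Step 1: x=[2.1200 8.8800 13.0000] v=[1.2000 -1.2000 0.0000]
Step 2: x=[2.3504 8.6544 12.9952] v=[2.3040 -2.2560 -0.0480]
Step 3: x=[2.6730 8.3503 12.9768] v=[3.2256 -3.0413 -0.1843]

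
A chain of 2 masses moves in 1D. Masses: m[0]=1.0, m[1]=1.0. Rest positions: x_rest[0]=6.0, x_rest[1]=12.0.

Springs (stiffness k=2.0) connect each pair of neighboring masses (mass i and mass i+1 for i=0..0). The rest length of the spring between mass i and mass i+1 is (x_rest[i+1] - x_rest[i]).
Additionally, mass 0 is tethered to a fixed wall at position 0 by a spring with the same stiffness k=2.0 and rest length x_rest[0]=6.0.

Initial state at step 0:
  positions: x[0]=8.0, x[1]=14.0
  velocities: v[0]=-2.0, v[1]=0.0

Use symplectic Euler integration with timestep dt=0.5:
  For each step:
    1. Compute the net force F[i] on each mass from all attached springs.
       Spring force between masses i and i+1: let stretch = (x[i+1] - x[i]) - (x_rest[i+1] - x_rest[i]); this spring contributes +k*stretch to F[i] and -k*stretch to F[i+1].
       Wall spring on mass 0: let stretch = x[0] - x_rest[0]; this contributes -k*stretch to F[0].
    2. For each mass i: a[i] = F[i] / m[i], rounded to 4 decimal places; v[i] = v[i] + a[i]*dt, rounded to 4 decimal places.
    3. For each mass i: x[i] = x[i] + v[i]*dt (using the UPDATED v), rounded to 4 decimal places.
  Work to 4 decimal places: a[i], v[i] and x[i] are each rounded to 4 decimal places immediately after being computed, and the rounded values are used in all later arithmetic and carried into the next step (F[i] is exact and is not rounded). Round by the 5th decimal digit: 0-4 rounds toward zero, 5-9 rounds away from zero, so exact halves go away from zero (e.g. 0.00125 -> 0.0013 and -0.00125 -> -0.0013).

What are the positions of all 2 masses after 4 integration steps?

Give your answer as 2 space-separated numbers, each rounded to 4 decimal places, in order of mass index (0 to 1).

Answer: 6.0000 9.2500

Derivation:
Step 0: x=[8.0000 14.0000] v=[-2.0000 0.0000]
Step 1: x=[6.0000 14.0000] v=[-4.0000 0.0000]
Step 2: x=[5.0000 13.0000] v=[-2.0000 -2.0000]
Step 3: x=[5.5000 11.0000] v=[1.0000 -4.0000]
Step 4: x=[6.0000 9.2500] v=[1.0000 -3.5000]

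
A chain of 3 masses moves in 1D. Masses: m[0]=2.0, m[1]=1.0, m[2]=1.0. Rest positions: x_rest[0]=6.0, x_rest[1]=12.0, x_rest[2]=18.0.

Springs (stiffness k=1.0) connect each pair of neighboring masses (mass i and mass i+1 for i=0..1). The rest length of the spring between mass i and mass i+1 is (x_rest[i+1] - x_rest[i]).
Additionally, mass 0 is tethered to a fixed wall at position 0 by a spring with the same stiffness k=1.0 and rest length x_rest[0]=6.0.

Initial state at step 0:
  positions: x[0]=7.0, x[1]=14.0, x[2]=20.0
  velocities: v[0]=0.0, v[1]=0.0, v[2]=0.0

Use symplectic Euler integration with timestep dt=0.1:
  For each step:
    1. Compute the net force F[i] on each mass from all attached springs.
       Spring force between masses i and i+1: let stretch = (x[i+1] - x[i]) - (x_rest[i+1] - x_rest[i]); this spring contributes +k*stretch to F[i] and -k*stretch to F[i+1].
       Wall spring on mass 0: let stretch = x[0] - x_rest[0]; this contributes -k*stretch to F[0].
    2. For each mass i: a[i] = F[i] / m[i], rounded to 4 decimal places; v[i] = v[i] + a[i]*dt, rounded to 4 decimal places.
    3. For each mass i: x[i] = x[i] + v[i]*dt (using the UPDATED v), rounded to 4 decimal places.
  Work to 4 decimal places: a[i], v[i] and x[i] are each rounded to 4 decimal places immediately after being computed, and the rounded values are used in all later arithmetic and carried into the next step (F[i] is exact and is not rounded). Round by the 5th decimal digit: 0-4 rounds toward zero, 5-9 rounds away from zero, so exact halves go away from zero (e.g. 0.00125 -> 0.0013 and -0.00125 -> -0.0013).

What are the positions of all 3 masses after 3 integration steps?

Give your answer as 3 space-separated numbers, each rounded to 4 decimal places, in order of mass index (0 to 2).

Step 0: x=[7.0000 14.0000 20.0000] v=[0.0000 0.0000 0.0000]
Step 1: x=[7.0000 13.9900 20.0000] v=[0.0000 -0.1000 0.0000]
Step 2: x=[7.0000 13.9702 19.9999] v=[-0.0005 -0.1980 -0.0010]
Step 3: x=[6.9998 13.9410 19.9995] v=[-0.0020 -0.2921 -0.0040]

Answer: 6.9998 13.9410 19.9995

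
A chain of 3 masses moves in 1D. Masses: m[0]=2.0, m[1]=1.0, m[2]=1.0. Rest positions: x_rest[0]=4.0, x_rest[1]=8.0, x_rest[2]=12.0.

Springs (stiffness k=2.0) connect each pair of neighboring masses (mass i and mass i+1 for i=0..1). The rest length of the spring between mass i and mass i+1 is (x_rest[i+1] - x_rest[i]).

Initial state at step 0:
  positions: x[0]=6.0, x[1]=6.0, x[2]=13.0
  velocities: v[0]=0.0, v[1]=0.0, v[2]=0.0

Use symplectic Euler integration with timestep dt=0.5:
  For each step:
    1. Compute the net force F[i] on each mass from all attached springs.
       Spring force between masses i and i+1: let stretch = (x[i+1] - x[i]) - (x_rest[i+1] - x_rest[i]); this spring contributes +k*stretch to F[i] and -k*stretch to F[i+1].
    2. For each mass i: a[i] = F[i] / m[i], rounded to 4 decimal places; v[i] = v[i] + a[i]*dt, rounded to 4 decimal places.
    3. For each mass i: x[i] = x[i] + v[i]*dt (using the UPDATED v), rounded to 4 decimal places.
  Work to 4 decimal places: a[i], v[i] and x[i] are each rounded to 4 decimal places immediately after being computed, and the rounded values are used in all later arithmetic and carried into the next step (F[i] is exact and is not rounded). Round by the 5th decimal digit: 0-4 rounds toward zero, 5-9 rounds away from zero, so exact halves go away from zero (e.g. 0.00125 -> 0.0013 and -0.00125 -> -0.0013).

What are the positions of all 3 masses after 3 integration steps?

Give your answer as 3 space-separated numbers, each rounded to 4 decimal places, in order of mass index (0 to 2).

Step 0: x=[6.0000 6.0000 13.0000] v=[0.0000 0.0000 0.0000]
Step 1: x=[5.0000 9.5000 11.5000] v=[-2.0000 7.0000 -3.0000]
Step 2: x=[4.1250 11.7500 11.0000] v=[-1.7500 4.5000 -1.0000]
Step 3: x=[4.1563 9.8125 12.8750] v=[0.0625 -3.8750 3.7500]

Answer: 4.1563 9.8125 12.8750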